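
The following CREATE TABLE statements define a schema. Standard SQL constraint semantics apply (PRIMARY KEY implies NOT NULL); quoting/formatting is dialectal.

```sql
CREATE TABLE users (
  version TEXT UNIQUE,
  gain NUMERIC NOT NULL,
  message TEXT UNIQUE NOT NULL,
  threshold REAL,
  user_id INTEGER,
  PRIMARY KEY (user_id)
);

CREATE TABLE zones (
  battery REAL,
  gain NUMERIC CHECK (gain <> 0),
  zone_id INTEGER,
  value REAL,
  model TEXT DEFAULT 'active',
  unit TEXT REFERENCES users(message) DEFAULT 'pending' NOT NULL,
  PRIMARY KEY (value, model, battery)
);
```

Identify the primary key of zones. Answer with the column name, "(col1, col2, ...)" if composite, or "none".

(value, model, battery)

A table-level PRIMARY KEY clause names 3 columns: value, model, battery.
This is a composite key — the combination is unique, not each column individually.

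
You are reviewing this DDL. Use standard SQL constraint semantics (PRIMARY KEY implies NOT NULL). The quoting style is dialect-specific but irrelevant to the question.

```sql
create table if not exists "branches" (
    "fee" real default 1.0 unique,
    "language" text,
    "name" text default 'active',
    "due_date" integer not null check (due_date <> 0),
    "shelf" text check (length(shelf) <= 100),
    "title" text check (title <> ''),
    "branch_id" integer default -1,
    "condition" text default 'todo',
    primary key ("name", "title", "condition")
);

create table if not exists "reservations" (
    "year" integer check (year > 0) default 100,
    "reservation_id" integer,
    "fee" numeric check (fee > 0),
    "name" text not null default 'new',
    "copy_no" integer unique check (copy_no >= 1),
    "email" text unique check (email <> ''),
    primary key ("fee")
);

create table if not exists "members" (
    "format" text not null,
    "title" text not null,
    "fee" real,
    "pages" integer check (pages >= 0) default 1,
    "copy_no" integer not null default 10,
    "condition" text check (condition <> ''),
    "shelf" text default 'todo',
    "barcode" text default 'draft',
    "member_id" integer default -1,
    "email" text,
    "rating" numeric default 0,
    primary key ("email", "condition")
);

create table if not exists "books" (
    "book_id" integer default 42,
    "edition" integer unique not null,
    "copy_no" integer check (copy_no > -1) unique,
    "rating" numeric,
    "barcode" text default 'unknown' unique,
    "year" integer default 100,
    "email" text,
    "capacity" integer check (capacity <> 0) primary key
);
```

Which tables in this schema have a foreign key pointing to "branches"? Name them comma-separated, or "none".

No REFERENCES clause anywhere in the schema names branches.

none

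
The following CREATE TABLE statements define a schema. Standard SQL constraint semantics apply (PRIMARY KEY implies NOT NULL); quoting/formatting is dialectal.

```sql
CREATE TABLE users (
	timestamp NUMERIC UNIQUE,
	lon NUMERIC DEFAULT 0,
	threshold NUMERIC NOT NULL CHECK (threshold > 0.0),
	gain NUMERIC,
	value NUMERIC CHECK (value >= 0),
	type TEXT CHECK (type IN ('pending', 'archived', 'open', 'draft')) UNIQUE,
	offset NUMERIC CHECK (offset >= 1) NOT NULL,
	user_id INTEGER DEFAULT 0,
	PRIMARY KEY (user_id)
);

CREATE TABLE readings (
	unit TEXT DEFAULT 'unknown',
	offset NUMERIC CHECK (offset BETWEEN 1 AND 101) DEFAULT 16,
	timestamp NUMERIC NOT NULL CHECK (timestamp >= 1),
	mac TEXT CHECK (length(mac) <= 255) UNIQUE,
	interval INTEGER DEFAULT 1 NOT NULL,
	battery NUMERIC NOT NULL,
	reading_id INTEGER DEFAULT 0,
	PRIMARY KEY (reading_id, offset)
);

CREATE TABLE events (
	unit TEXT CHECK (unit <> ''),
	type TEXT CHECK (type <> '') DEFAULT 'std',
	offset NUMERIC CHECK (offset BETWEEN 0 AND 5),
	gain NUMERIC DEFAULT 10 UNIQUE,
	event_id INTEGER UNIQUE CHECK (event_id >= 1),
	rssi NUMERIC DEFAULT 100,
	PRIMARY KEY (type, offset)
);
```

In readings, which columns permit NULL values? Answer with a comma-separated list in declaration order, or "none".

unit, mac

- unit: DEFAULT only fills an omitted column; an explicit NULL is still allowed → nullable.
- offset: part of the PRIMARY KEY, which implies NOT NULL → not nullable.
- timestamp: declared NOT NULL → not nullable.
- mac: CHECK does not forbid NULL (a CHECK constraint passes when its expression is NULL) → nullable.
- interval: declared NOT NULL → not nullable.
- battery: declared NOT NULL → not nullable.
- reading_id: part of the PRIMARY KEY, which implies NOT NULL → not nullable.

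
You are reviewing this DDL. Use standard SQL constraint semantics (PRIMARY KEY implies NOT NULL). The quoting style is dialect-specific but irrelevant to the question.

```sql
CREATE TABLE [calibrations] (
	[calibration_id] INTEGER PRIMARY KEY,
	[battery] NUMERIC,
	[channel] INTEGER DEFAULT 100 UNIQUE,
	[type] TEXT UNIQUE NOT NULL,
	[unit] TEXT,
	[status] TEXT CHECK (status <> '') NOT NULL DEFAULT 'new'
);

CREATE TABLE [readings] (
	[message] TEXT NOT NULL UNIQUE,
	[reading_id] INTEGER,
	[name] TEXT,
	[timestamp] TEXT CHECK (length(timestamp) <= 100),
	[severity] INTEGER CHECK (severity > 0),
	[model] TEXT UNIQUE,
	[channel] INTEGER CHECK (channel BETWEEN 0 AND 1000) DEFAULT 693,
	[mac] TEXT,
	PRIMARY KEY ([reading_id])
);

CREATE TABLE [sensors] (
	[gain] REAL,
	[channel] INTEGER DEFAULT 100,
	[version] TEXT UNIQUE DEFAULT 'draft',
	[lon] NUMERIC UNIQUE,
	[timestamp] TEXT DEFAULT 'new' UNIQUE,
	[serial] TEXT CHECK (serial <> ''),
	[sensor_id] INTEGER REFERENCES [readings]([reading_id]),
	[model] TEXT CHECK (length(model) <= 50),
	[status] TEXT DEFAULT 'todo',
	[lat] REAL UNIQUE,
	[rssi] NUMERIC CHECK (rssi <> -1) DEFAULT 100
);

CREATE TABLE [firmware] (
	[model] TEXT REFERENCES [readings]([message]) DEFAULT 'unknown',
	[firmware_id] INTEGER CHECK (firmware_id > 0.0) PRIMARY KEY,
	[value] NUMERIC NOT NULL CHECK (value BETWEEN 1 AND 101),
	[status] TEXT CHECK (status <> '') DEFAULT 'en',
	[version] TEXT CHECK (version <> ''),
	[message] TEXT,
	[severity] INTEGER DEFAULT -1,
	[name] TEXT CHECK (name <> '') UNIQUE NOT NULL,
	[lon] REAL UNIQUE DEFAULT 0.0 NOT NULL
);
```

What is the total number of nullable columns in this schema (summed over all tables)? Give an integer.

calibrations: 3 nullable (battery, channel, unit — PK (calibration_id) and explicit NOT NULL columns excluded).
readings: 6 nullable (name, timestamp, severity, model, channel, mac — PK (reading_id) and explicit NOT NULL columns excluded).
sensors: 11 nullable (gain, channel, version, lon, timestamp, serial, sensor_id, model, status, lat, rssi — PK none and explicit NOT NULL columns excluded).
firmware: 5 nullable (model, status, version, message, severity — PK (firmware_id) and explicit NOT NULL columns excluded).
Total: 3 + 6 + 11 + 5 = 25.

25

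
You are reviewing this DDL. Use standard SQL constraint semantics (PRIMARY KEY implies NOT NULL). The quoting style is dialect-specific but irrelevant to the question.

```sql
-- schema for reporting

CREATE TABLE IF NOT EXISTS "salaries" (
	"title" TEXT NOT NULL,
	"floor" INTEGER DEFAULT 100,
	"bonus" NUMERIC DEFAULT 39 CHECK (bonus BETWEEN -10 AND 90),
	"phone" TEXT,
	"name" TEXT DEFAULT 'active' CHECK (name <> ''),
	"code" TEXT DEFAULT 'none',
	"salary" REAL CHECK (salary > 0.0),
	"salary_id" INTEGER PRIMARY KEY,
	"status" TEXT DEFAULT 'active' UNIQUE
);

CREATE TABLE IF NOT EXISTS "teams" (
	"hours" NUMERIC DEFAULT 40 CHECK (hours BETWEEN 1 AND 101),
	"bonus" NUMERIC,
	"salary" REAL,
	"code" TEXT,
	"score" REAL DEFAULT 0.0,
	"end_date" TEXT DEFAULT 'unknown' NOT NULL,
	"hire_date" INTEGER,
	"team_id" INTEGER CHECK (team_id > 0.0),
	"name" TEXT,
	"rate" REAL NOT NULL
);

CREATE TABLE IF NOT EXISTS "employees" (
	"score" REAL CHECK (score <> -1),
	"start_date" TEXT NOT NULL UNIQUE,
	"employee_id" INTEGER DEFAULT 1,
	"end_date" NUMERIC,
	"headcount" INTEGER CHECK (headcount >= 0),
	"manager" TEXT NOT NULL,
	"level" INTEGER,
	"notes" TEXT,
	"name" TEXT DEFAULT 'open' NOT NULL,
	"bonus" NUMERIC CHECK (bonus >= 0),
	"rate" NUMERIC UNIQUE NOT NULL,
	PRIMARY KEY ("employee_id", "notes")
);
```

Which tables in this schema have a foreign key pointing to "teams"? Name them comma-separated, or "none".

none

No REFERENCES clause anywhere in the schema names teams.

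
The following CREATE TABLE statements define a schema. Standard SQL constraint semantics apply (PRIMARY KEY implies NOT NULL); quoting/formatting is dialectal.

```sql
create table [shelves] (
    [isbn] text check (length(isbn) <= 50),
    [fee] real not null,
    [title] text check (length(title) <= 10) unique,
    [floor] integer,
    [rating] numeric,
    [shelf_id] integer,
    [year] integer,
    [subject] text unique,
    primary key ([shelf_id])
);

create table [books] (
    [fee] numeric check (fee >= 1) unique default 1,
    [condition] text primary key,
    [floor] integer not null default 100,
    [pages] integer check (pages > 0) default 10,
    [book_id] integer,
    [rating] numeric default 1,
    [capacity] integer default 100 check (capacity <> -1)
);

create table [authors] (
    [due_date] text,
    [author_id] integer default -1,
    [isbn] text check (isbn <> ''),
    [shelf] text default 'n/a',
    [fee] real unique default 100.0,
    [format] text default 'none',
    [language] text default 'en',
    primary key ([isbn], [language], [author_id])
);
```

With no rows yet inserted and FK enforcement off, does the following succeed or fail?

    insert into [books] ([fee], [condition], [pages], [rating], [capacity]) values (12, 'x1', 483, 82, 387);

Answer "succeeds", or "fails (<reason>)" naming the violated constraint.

NOT NULL columns: condition is supplied; floor defaults to 100.
CHECK constraints: 12 satisfies (fee >= 1); 483 satisfies (pages > 0); 387 satisfies (capacity <> -1).
No constraint is violated.

succeeds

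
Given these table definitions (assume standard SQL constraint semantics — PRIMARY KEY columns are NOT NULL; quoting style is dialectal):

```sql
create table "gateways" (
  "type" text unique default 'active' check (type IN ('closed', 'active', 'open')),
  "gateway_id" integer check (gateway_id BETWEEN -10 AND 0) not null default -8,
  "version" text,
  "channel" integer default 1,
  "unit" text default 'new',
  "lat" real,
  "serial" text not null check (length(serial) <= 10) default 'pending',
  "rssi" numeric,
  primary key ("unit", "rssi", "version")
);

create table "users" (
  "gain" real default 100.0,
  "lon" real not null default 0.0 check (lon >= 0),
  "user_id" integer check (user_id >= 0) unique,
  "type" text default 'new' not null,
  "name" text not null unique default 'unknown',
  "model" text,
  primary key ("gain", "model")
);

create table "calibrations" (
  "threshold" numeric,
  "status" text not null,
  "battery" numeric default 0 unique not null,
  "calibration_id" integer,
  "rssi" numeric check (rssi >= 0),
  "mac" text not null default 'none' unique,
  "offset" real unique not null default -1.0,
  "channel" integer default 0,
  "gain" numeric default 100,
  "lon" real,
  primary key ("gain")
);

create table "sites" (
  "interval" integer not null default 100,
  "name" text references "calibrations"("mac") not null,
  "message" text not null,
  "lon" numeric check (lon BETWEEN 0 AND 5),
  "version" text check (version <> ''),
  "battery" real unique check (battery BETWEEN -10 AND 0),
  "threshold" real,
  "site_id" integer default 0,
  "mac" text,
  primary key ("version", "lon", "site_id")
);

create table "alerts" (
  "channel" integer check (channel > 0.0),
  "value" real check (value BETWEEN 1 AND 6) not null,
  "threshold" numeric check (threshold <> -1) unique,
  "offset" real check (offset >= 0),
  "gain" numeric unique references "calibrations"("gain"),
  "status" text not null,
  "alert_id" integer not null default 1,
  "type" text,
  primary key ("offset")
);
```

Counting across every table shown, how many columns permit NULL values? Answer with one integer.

16

gateways: 3 nullable (type, channel, lat — PK (unit, rssi, version) and explicit NOT NULL columns excluded).
users: 1 nullable (user_id — PK (gain, model) and explicit NOT NULL columns excluded).
calibrations: 5 nullable (threshold, calibration_id, rssi, channel, lon — PK (gain) and explicit NOT NULL columns excluded).
sites: 3 nullable (battery, threshold, mac — PK (version, lon, site_id) and explicit NOT NULL columns excluded).
alerts: 4 nullable (channel, threshold, gain, type — PK (offset) and explicit NOT NULL columns excluded).
Total: 3 + 1 + 5 + 3 + 4 = 16.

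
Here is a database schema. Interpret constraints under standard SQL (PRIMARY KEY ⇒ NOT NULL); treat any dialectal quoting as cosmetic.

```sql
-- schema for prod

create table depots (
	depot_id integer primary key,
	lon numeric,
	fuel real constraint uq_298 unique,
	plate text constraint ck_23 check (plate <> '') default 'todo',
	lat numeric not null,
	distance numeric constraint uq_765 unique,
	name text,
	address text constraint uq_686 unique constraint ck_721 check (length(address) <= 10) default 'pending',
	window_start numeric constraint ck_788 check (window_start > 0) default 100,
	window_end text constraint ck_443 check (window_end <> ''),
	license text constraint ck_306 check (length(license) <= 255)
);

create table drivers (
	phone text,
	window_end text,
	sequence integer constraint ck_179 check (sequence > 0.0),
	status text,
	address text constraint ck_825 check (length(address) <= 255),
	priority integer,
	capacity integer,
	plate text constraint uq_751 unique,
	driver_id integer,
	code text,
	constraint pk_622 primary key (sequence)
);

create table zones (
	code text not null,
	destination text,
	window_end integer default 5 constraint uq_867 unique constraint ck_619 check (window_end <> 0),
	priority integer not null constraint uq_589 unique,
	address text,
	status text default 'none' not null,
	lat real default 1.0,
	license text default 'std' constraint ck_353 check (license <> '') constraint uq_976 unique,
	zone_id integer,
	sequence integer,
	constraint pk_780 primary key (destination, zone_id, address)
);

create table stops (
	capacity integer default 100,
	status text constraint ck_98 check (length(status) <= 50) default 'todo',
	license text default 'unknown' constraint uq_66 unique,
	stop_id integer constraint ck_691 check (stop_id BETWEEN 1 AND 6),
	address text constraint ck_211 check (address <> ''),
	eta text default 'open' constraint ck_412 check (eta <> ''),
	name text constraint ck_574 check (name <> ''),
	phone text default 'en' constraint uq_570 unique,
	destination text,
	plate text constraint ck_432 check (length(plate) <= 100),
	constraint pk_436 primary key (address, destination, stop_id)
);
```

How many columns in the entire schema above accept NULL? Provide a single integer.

depots: 9 nullable (lon, fuel, plate, distance, name, address, window_start, window_end, license — PK (depot_id) and explicit NOT NULL columns excluded).
drivers: 9 nullable (phone, window_end, status, address, priority, capacity, plate, driver_id, code — PK (sequence) and explicit NOT NULL columns excluded).
zones: 4 nullable (window_end, lat, license, sequence — PK (destination, zone_id, address) and explicit NOT NULL columns excluded).
stops: 7 nullable (capacity, status, license, eta, name, phone, plate — PK (address, destination, stop_id) and explicit NOT NULL columns excluded).
Total: 9 + 9 + 4 + 7 = 29.

29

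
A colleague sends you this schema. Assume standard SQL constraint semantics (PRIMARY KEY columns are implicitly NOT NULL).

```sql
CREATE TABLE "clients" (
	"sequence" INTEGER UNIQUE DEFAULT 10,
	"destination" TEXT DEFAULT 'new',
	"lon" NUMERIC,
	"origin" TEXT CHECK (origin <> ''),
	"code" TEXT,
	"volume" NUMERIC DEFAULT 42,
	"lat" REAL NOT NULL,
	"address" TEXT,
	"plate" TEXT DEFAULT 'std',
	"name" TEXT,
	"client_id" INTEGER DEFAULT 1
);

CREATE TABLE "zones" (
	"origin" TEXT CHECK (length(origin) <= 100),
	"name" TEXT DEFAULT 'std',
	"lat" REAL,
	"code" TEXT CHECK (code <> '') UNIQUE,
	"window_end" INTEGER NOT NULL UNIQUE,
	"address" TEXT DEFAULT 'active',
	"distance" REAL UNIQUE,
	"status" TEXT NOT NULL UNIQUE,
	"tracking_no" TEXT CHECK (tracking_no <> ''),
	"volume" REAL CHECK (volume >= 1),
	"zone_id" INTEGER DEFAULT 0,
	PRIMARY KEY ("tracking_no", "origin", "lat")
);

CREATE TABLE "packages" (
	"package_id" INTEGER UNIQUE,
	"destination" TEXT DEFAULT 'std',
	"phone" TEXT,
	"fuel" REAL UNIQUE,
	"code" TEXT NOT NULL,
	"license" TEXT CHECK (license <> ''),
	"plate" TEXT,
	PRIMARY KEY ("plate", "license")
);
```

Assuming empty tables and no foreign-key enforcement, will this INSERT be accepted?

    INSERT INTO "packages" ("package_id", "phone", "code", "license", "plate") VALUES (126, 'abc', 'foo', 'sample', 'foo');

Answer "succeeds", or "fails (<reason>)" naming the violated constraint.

succeeds

NOT NULL columns: code is supplied; license is supplied; plate is supplied.
CHECK constraints: 'sample' satisfies (license <> '').
No constraint is violated.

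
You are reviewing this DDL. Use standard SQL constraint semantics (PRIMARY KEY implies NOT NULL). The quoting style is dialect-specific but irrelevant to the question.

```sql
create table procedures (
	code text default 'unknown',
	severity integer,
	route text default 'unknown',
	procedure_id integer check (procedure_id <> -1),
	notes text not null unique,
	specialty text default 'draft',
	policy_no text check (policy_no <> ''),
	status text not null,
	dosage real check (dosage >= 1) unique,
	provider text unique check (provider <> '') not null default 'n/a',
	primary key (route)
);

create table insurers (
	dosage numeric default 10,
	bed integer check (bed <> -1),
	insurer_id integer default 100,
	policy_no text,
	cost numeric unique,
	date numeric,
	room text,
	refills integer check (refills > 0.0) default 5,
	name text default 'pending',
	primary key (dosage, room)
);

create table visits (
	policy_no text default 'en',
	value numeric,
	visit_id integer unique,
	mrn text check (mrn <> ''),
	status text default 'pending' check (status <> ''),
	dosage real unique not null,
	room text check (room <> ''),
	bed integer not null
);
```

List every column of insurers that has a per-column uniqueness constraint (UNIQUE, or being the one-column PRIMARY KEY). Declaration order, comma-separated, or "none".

cost

- dosage: part of a composite PRIMARY KEY — only the tuple is unique, not this column on its own.
- bed: no UNIQUE or single-column PK constraint.
- insurer_id: no UNIQUE or single-column PK constraint.
- policy_no: no UNIQUE or single-column PK constraint.
- cost: declared UNIQUE → unique.
- date: no UNIQUE or single-column PK constraint.
- room: part of a composite PRIMARY KEY — only the tuple is unique, not this column on its own.
- refills: no UNIQUE or single-column PK constraint.
- name: no UNIQUE or single-column PK constraint.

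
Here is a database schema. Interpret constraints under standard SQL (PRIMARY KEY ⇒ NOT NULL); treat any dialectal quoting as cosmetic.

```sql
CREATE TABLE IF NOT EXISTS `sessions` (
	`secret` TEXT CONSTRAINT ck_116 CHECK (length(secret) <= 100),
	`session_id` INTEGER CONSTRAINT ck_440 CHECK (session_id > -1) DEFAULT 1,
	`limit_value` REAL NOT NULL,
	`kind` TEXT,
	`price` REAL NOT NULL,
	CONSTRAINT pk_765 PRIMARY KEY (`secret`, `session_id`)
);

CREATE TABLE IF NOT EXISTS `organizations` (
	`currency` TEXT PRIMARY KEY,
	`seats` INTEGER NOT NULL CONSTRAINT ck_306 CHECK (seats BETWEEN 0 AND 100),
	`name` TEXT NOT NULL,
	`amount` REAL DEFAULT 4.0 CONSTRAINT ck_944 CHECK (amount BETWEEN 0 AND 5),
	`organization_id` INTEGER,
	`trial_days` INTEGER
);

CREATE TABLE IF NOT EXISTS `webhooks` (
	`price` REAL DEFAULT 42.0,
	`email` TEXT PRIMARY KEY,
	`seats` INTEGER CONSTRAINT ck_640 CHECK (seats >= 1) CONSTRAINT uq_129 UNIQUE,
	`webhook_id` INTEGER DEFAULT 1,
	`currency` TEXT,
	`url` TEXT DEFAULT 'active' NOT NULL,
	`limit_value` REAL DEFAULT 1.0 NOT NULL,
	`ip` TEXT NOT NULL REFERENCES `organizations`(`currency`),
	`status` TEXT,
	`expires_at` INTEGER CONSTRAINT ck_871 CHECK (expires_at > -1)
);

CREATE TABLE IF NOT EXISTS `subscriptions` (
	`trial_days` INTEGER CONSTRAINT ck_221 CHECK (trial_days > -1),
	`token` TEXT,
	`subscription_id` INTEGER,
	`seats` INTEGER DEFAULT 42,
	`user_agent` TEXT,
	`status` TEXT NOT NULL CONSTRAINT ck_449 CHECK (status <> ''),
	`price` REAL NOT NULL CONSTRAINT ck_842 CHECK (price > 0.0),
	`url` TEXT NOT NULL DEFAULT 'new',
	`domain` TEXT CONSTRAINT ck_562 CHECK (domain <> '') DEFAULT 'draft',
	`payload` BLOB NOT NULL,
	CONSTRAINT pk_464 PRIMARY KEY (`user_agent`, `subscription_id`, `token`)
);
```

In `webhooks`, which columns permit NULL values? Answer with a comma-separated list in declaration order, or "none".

- price: DEFAULT only fills an omitted column; an explicit NULL is still allowed → nullable.
- email: part of the PRIMARY KEY, which implies NOT NULL → not nullable.
- seats: CHECK does not forbid NULL (a CHECK constraint passes when its expression is NULL) → nullable.
- webhook_id: DEFAULT only fills an omitted column; an explicit NULL is still allowed → nullable.
- currency: no NOT NULL constraint applies → nullable.
- url: declared NOT NULL → not nullable.
- limit_value: declared NOT NULL → not nullable.
- ip: declared NOT NULL → not nullable.
- status: no NOT NULL constraint applies → nullable.
- expires_at: CHECK does not forbid NULL (a CHECK constraint passes when its expression is NULL) → nullable.

price, seats, webhook_id, currency, status, expires_at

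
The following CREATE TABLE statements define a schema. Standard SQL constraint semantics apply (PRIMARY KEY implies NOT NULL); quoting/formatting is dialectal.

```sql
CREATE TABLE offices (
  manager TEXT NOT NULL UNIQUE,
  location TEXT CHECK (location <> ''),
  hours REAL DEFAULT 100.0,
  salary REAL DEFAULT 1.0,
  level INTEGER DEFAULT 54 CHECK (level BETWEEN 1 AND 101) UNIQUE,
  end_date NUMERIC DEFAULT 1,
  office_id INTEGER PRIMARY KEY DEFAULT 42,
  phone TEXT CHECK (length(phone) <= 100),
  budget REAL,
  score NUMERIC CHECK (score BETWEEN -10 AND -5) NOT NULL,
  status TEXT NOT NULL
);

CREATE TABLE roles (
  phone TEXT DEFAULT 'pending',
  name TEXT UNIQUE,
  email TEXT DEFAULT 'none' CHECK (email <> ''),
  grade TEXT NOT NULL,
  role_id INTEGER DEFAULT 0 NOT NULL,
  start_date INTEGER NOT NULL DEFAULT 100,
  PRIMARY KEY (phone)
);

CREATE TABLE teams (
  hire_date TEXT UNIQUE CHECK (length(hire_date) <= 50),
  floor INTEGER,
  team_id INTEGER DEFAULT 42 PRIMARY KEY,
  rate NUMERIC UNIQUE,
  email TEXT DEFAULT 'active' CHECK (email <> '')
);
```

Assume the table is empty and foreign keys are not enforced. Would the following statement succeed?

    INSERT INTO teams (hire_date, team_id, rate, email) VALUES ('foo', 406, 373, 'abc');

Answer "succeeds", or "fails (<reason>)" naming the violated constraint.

succeeds

NOT NULL columns: team_id is supplied.
CHECK constraints: 'foo' satisfies (length(hire_date) <= 50); 'abc' satisfies (email <> '').
No constraint is violated.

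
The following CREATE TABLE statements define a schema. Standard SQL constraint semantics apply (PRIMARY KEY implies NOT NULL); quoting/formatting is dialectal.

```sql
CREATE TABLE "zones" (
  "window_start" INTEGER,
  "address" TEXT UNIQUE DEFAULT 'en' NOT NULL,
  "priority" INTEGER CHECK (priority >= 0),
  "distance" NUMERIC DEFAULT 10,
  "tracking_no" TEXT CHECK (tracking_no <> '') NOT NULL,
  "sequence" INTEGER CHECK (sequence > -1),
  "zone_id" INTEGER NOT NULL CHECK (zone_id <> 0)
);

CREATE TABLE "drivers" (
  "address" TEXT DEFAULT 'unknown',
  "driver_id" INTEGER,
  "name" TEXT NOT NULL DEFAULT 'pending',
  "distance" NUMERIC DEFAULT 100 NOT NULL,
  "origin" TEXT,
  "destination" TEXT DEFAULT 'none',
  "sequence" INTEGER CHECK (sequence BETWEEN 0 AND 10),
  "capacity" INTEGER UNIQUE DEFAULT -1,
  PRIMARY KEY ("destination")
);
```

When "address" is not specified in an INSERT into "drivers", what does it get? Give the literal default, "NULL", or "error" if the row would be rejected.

address has an explicit DEFAULT 'unknown'.
When the column is omitted from an INSERT, that default is used.

'unknown'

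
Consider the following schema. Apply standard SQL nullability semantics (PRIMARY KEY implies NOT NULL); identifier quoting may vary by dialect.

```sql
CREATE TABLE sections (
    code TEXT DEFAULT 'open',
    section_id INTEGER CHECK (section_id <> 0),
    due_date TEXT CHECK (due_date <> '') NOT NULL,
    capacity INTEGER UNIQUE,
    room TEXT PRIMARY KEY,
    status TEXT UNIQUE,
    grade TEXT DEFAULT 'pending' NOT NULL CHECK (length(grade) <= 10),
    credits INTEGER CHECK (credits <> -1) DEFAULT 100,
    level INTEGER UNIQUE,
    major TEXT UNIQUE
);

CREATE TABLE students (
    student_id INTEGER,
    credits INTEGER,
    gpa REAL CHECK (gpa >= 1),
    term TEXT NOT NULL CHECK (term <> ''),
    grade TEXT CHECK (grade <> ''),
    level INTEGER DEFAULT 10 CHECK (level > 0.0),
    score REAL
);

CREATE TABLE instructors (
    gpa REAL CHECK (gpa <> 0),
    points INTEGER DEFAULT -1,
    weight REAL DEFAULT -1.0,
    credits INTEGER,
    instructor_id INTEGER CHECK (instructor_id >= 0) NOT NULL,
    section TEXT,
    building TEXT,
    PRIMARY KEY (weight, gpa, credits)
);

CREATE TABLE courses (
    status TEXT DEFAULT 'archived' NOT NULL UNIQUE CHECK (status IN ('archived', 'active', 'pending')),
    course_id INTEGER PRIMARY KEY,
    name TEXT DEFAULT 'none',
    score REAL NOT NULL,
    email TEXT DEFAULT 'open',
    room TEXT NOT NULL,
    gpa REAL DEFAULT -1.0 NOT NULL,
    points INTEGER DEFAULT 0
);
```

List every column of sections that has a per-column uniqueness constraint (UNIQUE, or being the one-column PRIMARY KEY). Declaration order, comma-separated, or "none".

capacity, room, status, level, major

- code: no UNIQUE or single-column PK constraint.
- section_id: no UNIQUE or single-column PK constraint.
- due_date: no UNIQUE or single-column PK constraint.
- capacity: declared UNIQUE → unique.
- room: single-column PRIMARY KEY → unique.
- status: declared UNIQUE → unique.
- grade: no UNIQUE or single-column PK constraint.
- credits: no UNIQUE or single-column PK constraint.
- level: declared UNIQUE → unique.
- major: declared UNIQUE → unique.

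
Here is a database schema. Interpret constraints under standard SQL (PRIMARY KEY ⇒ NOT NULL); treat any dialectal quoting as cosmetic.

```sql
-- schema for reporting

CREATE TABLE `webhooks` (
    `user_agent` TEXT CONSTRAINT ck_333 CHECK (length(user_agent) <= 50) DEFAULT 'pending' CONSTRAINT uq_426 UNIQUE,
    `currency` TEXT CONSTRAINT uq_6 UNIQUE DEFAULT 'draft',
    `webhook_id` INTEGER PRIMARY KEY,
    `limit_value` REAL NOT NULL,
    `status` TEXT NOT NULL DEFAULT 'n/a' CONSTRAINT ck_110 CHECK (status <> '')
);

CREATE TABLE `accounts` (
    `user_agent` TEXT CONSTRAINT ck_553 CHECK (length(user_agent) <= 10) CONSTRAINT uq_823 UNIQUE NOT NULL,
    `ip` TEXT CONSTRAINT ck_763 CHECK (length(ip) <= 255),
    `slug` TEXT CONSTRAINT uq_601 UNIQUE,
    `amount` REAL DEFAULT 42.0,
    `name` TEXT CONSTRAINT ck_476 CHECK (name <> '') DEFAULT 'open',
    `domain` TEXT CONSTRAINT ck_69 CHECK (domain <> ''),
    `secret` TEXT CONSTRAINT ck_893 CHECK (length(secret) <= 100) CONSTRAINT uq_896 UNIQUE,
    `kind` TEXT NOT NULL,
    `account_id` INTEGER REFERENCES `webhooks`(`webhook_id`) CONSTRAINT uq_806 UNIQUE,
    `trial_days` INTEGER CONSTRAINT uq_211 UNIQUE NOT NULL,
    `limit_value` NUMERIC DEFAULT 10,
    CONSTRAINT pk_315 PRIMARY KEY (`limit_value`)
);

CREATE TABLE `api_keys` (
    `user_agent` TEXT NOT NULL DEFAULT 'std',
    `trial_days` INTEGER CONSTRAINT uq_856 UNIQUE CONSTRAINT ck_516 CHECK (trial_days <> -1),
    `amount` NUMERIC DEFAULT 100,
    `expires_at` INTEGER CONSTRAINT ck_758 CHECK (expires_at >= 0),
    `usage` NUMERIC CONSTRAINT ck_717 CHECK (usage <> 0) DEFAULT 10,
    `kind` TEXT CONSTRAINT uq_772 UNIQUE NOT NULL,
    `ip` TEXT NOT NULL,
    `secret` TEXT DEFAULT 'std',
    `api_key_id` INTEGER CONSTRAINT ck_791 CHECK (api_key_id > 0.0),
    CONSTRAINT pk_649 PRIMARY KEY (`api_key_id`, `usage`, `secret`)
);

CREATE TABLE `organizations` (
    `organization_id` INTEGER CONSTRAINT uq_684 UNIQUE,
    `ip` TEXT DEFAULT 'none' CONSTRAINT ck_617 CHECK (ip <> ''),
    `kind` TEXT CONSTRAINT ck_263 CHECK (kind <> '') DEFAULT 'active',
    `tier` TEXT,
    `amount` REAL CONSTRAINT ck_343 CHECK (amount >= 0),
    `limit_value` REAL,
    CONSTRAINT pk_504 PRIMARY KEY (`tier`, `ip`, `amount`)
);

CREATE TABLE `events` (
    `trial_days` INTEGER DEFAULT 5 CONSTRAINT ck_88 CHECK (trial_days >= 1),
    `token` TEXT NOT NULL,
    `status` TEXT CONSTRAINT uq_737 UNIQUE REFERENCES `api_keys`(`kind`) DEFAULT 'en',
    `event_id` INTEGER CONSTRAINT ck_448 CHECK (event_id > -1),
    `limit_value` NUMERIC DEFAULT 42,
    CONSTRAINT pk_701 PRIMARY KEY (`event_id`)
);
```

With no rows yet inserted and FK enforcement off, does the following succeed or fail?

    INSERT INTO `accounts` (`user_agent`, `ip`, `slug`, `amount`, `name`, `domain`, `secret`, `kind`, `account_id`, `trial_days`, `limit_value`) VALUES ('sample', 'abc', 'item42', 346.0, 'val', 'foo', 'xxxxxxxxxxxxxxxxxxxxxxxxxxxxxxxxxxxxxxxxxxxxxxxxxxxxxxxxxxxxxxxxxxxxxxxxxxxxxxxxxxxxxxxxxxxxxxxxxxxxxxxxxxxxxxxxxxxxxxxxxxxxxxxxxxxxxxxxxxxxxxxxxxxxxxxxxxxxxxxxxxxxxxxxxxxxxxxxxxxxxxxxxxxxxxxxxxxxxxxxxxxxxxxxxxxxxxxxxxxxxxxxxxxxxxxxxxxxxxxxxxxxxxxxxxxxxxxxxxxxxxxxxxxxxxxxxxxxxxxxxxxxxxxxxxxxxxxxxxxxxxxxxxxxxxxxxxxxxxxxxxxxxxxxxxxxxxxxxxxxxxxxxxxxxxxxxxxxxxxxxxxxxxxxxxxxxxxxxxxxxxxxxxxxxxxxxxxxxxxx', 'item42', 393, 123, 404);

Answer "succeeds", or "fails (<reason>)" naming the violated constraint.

The value 'xxxxxxxxxxxxxxxxxxxxxxxxxxxxxxxxxxxxxxxxxxxxxxxxxxxxxxxxxxxxxxxxxxxxxxxxxxxxxxxxxxxxxxxxxxxxxxxxxxxxxxxxxxxxxxxxxxxxxxxxxxxxxxxxxxxxxxxxxxxxxxxxxxxxxxxxxxxxxxxxxxxxxxxxxxxxxxxxxxxxxxxxxxxxxxxxxxxxxxxxxxxxxxxxxxxxxxxxxxxxxxxxxxxxxxxxxxxxxxxxxxxxxxxxxxxxxxxxxxxxxxxxxxxxxxxxxxxxxxxxxxxxxxxxxxxxxxxxxxxxxxxxxxxxxxxxxxxxxxxxxxxxxxxxxxxxxxxxxxxxxxxxxxxxxxxxxxxxxxxxxxxxxxxxxxxxxxxxxxxxxxxxxxxxxxxxxxxxxxxx' for secret violates CHECK (length(secret) <= 100).

fails (CHECK on secret)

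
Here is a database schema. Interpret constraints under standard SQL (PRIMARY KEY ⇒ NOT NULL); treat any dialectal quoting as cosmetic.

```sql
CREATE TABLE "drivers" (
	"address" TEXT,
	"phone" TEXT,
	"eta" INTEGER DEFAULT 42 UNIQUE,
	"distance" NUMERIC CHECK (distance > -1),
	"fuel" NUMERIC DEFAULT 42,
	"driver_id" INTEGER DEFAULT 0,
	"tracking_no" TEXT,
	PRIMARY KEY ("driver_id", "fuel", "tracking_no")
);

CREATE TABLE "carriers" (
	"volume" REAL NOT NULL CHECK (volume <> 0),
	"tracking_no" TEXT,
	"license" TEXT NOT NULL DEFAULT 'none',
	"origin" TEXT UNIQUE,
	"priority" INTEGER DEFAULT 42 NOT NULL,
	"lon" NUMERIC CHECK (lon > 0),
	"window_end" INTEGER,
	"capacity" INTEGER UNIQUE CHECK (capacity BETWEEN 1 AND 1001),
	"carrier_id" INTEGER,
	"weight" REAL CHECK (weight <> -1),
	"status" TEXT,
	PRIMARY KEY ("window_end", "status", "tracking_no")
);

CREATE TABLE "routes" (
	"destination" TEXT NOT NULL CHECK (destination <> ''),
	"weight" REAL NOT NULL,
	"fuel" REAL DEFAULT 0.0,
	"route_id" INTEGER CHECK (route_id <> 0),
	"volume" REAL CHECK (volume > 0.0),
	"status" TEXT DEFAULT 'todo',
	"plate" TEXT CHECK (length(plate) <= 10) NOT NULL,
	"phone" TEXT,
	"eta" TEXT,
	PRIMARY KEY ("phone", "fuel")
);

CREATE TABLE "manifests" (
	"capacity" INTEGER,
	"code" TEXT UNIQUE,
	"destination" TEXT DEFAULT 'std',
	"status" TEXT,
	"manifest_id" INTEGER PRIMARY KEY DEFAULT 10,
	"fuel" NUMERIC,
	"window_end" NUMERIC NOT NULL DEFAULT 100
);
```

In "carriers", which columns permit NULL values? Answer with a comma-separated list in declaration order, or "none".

origin, lon, capacity, carrier_id, weight

- volume: declared NOT NULL → not nullable.
- tracking_no: part of the PRIMARY KEY, which implies NOT NULL → not nullable.
- license: declared NOT NULL → not nullable.
- origin: UNIQUE does not imply NOT NULL → nullable.
- priority: declared NOT NULL → not nullable.
- lon: CHECK does not forbid NULL (a CHECK constraint passes when its expression is NULL) → nullable.
- window_end: part of the PRIMARY KEY, which implies NOT NULL → not nullable.
- capacity: CHECK does not forbid NULL (a CHECK constraint passes when its expression is NULL) → nullable.
- carrier_id: no NOT NULL constraint applies → nullable.
- weight: CHECK does not forbid NULL (a CHECK constraint passes when its expression is NULL) → nullable.
- status: part of the PRIMARY KEY, which implies NOT NULL → not nullable.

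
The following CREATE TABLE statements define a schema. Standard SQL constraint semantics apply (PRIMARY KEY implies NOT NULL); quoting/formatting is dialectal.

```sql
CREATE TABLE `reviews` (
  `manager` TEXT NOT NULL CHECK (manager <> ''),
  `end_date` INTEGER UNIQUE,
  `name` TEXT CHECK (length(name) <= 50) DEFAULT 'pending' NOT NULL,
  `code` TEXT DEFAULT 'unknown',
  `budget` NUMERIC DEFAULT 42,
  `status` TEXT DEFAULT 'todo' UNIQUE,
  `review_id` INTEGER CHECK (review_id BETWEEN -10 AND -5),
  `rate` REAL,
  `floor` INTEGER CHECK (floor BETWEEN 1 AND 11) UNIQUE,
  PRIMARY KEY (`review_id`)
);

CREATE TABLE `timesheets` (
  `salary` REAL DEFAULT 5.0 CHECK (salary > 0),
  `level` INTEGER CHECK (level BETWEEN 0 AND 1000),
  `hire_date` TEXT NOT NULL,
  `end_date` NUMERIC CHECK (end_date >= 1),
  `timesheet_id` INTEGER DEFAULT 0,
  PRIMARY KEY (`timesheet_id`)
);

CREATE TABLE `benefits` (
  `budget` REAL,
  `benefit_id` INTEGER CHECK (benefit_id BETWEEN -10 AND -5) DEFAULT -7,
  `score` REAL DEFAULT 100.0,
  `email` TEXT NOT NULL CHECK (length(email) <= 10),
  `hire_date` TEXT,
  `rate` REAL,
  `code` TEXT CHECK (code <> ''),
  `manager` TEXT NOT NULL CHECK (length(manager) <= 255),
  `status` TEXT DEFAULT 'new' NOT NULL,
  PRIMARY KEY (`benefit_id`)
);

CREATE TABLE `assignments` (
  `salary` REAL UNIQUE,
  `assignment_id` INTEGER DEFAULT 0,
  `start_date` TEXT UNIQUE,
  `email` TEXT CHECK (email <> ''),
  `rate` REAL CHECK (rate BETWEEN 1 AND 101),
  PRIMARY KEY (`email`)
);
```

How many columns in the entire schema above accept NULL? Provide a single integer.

18

reviews: 6 nullable (end_date, code, budget, status, rate, floor — PK (review_id) and explicit NOT NULL columns excluded).
timesheets: 3 nullable (salary, level, end_date — PK (timesheet_id) and explicit NOT NULL columns excluded).
benefits: 5 nullable (budget, score, hire_date, rate, code — PK (benefit_id) and explicit NOT NULL columns excluded).
assignments: 4 nullable (salary, assignment_id, start_date, rate — PK (email) and explicit NOT NULL columns excluded).
Total: 6 + 3 + 5 + 4 = 18.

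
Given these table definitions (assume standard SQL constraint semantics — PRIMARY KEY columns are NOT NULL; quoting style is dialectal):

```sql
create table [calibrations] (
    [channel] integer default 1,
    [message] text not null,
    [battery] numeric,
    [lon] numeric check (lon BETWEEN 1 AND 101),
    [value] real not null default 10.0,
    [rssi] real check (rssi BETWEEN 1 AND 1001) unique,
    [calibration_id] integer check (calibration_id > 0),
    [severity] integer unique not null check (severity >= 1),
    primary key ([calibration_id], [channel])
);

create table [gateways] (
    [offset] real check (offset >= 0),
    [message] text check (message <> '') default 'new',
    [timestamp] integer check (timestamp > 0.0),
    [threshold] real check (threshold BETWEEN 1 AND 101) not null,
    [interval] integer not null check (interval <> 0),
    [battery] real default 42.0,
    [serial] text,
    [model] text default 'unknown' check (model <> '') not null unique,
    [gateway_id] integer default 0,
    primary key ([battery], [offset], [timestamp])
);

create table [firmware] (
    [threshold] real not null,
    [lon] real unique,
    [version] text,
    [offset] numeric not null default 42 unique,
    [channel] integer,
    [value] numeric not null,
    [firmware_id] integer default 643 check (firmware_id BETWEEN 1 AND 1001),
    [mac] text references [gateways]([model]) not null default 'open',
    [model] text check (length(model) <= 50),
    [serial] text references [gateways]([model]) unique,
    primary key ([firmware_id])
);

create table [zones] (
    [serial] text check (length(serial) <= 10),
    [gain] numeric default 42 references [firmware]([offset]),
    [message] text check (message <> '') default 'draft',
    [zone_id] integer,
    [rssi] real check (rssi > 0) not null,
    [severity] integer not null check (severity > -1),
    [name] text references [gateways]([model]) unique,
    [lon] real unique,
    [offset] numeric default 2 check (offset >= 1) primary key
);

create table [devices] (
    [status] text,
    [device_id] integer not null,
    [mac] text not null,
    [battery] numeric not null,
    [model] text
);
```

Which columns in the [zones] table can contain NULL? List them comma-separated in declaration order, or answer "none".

serial, gain, message, zone_id, name, lon

- serial: CHECK does not forbid NULL (a CHECK constraint passes when its expression is NULL) → nullable.
- gain: a foreign key column may be NULL unless separately constrained → nullable.
- message: CHECK does not forbid NULL (a CHECK constraint passes when its expression is NULL) → nullable.
- zone_id: no NOT NULL constraint applies → nullable.
- rssi: declared NOT NULL → not nullable.
- severity: declared NOT NULL → not nullable.
- name: a foreign key column may be NULL unless separately constrained → nullable.
- lon: UNIQUE does not imply NOT NULL → nullable.
- offset: part of the PRIMARY KEY, which implies NOT NULL → not nullable.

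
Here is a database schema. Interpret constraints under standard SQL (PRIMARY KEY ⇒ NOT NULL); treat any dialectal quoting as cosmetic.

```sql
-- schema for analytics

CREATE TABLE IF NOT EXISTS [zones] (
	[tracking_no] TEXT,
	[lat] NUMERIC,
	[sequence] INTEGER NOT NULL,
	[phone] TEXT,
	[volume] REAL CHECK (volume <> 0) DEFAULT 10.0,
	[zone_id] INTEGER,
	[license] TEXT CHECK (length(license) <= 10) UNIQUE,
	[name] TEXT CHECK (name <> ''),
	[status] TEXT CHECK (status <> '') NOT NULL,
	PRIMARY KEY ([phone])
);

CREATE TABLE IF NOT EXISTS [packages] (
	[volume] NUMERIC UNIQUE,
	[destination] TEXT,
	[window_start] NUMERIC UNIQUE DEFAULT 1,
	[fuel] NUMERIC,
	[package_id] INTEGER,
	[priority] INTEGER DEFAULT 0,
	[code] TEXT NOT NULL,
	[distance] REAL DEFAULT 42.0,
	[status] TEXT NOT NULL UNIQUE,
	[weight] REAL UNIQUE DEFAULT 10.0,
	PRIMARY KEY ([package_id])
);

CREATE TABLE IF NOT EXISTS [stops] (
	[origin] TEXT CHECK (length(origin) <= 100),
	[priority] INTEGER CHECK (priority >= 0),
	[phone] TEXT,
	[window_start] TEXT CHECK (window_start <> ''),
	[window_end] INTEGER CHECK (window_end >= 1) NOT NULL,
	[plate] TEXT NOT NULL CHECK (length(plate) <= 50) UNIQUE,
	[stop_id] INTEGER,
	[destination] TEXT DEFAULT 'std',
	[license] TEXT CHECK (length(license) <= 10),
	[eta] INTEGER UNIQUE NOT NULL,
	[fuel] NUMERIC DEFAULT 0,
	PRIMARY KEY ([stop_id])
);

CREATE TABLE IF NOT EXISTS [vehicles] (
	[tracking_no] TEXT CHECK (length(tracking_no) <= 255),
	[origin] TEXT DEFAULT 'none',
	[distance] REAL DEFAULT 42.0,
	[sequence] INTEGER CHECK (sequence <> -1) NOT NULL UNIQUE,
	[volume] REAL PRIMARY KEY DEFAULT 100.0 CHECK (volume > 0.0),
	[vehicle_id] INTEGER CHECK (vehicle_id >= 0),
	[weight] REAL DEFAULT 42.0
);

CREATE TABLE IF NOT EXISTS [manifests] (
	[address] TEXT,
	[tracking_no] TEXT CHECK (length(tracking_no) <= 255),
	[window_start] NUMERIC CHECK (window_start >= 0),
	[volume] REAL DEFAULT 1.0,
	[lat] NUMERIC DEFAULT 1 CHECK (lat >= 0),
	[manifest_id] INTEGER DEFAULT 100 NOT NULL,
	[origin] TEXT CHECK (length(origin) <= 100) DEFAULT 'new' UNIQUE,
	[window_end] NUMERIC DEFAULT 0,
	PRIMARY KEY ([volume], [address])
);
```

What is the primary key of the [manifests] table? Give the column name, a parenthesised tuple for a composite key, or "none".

A table-level PRIMARY KEY clause names 2 columns: volume, address.
This is a composite key — the combination is unique, not each column individually.

(volume, address)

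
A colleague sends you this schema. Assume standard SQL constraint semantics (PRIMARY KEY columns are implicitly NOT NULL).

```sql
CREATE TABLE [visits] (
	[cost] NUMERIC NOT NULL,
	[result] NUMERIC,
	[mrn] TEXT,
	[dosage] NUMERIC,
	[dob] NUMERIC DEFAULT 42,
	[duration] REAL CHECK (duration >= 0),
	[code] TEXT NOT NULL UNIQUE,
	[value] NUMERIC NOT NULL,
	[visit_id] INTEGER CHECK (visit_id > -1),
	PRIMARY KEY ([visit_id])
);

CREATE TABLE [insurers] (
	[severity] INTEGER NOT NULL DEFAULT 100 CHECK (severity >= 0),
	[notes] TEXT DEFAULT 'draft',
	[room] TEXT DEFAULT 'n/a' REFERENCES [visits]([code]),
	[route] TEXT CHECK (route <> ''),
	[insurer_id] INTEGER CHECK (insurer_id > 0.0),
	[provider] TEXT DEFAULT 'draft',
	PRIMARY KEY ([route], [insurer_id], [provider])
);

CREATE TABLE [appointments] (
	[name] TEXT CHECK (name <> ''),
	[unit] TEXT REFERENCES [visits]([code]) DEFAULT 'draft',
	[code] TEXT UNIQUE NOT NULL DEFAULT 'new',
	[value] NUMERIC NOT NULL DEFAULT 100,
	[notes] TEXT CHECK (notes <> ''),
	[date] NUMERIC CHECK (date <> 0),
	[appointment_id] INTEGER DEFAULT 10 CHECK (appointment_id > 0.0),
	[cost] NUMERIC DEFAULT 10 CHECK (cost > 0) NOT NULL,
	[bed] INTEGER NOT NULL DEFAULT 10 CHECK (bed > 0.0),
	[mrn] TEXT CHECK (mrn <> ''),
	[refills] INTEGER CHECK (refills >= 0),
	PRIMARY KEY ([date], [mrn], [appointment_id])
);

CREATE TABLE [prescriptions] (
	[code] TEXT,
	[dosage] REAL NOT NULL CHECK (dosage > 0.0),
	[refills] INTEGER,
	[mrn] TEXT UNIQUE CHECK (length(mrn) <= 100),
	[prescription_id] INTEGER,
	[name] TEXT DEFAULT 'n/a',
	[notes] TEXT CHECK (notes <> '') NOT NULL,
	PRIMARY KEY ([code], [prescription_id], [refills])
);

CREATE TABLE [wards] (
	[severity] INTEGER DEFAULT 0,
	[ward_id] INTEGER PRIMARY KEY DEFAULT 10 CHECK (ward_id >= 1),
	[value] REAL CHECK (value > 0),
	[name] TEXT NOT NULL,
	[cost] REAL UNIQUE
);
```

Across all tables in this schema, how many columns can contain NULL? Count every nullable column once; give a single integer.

16

visits: 5 nullable (result, mrn, dosage, dob, duration — PK (visit_id) and explicit NOT NULL columns excluded).
insurers: 2 nullable (notes, room — PK (route, insurer_id, provider) and explicit NOT NULL columns excluded).
appointments: 4 nullable (name, unit, notes, refills — PK (date, mrn, appointment_id) and explicit NOT NULL columns excluded).
prescriptions: 2 nullable (mrn, name — PK (code, prescription_id, refills) and explicit NOT NULL columns excluded).
wards: 3 nullable (severity, value, cost — PK (ward_id) and explicit NOT NULL columns excluded).
Total: 5 + 2 + 4 + 2 + 3 = 16.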